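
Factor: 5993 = 13^1 * 461^1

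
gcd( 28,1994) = 2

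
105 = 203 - 98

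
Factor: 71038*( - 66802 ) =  -2^2*11^1*127^1*263^1*3229^1  =  -4745480476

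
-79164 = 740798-819962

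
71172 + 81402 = 152574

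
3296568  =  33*99896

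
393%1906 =393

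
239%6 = 5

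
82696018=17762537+64933481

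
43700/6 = 21850/3 = 7283.33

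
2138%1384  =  754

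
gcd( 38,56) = 2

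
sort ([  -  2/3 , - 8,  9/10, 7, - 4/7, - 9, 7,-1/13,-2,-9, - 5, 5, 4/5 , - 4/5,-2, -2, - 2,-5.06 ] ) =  [ - 9,-9,-8,-5.06, -5, - 2, - 2, - 2,-2, -4/5, - 2/3 , - 4/7, -1/13, 4/5 , 9/10 , 5 , 7,7 ] 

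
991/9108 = 991/9108 = 0.11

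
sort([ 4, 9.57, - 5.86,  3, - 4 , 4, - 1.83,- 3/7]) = [-5.86,- 4,-1.83, - 3/7,  3,4,4, 9.57 ]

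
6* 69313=415878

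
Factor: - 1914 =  - 2^1*3^1*11^1*29^1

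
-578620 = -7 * 82660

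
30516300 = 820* 37215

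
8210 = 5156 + 3054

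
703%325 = 53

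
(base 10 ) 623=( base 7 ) 1550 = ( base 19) 1df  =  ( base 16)26F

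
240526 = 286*841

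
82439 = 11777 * 7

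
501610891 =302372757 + 199238134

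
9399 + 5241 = 14640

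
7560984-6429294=1131690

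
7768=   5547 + 2221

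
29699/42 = 29699/42 = 707.12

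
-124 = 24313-24437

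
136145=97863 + 38282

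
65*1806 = 117390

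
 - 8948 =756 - 9704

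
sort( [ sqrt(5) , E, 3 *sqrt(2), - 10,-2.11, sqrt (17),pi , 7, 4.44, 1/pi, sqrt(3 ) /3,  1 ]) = [ - 10, - 2.11, 1/pi, sqrt( 3 )/3, 1, sqrt(5 ), E,pi, sqrt ( 17),  3*sqrt(2) , 4.44,7]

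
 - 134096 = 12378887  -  12512983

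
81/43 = 81/43 = 1.88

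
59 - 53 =6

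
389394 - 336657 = 52737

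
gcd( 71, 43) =1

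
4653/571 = 4653/571= 8.15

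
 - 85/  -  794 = 85/794 = 0.11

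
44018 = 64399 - 20381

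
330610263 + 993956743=1324567006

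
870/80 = 87/8 = 10.88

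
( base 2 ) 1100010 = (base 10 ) 98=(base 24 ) 42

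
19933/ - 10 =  -19933/10 =-1993.30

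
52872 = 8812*6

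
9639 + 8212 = 17851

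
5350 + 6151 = 11501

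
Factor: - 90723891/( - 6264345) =5^( - 1)*23^1 * 383^1*3433^1*417623^( - 1 )=30241297/2088115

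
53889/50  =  1077 + 39/50 = 1077.78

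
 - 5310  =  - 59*90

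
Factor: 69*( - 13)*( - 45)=3^3*5^1 * 13^1*23^1 = 40365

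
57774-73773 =-15999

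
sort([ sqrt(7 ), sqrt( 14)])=[ sqrt (7 ),sqrt( 14)]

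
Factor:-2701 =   -  37^1*73^1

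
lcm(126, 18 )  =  126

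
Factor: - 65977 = -17^1*3881^1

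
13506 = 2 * 6753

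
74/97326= 37/48663=0.00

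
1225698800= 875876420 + 349822380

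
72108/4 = 18027 = 18027.00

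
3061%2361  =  700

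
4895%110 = 55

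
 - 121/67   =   - 2+ 13/67=- 1.81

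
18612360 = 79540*234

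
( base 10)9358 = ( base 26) dlo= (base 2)10010010001110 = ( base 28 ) BQ6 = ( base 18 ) 1AFG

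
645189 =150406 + 494783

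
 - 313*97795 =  - 30609835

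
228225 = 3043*75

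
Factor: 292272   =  2^4*3^1*6089^1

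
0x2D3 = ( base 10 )723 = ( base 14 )399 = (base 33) LU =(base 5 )10343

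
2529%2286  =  243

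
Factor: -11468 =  - 2^2 * 47^1*61^1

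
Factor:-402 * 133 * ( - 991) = 2^1*3^1 * 7^1*19^1*67^1 *991^1=52984806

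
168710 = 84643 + 84067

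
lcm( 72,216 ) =216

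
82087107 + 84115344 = 166202451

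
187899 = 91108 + 96791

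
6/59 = 6/59 = 0.10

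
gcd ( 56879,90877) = 1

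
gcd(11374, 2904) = 242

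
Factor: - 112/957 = -2^4*3^( - 1 )*7^1*11^( - 1 )*29^(  -  1)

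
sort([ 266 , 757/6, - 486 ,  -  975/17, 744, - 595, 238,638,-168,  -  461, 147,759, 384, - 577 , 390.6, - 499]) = [-595,  -  577 , - 499, - 486,  -  461, - 168, - 975/17, 757/6, 147,238, 266,  384, 390.6,638,744, 759]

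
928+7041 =7969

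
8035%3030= 1975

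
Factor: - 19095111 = -3^2*7^1 * 303097^1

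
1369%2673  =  1369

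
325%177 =148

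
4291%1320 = 331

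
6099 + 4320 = 10419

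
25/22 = 1 + 3/22 = 1.14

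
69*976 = 67344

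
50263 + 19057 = 69320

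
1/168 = 1/168=0.01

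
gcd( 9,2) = 1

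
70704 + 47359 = 118063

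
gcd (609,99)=3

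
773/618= 1+155/618 = 1.25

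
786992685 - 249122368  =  537870317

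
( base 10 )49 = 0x31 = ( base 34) 1f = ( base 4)301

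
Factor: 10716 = 2^2*3^1*19^1*47^1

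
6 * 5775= 34650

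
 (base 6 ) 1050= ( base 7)501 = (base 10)246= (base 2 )11110110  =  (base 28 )8M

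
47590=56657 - 9067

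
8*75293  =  602344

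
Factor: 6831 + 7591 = 2^1*7211^1 = 14422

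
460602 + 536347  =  996949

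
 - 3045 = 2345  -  5390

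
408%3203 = 408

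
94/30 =3  +  2/15 = 3.13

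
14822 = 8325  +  6497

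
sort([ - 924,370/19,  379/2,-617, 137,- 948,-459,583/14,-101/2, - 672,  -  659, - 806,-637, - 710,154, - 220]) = [-948, - 924,-806 , - 710,-672 , - 659, -637,-617, - 459, - 220, - 101/2,370/19,583/14, 137,154, 379/2] 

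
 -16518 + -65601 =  - 82119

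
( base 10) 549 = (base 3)202100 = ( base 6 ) 2313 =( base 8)1045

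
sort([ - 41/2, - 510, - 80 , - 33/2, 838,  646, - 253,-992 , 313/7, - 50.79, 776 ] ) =[-992, - 510,-253, -80, - 50.79, - 41/2, - 33/2,313/7, 646,  776,  838 ] 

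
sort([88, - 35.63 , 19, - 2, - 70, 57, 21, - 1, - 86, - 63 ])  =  [- 86, - 70, - 63,  -  35.63, -2, - 1,19, 21, 57, 88 ]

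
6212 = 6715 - 503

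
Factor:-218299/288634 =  - 419/554 =- 2^( - 1 )*277^ ( -1 )*419^1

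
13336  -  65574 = - 52238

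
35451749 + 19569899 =55021648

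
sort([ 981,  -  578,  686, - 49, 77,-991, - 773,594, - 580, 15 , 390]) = [ - 991, - 773, - 580, - 578, - 49, 15, 77, 390, 594,686,981] 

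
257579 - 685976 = -428397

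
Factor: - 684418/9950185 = -97774/1421455 = - 2^1*5^( - 1)*7^( - 1)*17^( - 1 )*19^1*31^1 * 83^1*2389^ ( - 1)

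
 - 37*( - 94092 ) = 3481404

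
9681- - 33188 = 42869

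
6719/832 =8 + 63/832 = 8.08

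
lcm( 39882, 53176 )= 159528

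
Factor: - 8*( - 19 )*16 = 2^7*19^1 = 2432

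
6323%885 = 128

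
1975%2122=1975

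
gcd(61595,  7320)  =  5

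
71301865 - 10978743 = 60323122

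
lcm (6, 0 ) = 0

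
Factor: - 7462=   -  2^1*7^1*13^1*41^1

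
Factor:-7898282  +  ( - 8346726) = -16245008  =  -2^4 * 13^1*78101^1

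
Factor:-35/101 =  -5^1*7^1*101^(-1)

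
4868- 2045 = 2823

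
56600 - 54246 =2354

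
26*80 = 2080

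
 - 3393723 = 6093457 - 9487180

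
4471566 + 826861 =5298427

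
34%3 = 1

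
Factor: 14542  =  2^1*11^1  *661^1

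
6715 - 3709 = 3006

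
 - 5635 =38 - 5673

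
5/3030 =1/606 = 0.00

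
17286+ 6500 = 23786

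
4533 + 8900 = 13433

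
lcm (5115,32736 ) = 163680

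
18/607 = 18/607=0.03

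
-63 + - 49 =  - 112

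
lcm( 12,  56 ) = 168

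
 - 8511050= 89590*( - 95) 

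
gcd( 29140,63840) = 20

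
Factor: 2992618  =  2^1 *1496309^1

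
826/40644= 413/20322=0.02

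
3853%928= 141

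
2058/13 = 2058/13= 158.31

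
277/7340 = 277/7340 = 0.04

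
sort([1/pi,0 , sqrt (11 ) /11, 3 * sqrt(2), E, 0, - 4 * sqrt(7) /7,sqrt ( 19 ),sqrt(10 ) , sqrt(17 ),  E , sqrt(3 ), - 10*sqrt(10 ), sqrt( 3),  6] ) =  [ - 10*sqrt(10) ,- 4*sqrt(7 )/7, 0,  0, sqrt( 11 )/11, 1/pi , sqrt(3),  sqrt(3 ),E,E, sqrt(10 ), sqrt(17),3 * sqrt ( 2 ),  sqrt ( 19 ),6] 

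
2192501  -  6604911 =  - 4412410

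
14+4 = 18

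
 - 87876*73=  - 6414948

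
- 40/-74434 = 20/37217 = 0.00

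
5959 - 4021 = 1938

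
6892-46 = 6846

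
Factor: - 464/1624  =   - 2/7 = - 2^1*7^ ( - 1 )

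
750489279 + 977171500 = 1727660779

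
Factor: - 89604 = -2^2*3^2*19^1* 131^1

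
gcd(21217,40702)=433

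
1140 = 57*20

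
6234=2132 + 4102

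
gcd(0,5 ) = 5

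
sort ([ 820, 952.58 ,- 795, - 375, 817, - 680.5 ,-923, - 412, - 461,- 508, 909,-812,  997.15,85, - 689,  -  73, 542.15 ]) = [ - 923, - 812,-795, - 689, - 680.5,-508, - 461, - 412, -375 , - 73,85 , 542.15,  817,  820 , 909, 952.58,997.15] 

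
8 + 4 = 12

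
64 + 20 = 84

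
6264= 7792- 1528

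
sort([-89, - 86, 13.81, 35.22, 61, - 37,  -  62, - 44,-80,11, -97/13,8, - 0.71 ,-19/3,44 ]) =[ - 89, - 86, -80, - 62, -44,-37, - 97/13,- 19/3, - 0.71, 8 , 11, 13.81, 35.22,44, 61 ] 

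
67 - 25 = 42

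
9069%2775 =744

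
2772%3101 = 2772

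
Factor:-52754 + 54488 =2^1 * 3^1*17^2=1734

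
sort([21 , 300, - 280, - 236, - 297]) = [  -  297, - 280, - 236 , 21, 300 ]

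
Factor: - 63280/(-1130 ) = 56 = 2^3  *  7^1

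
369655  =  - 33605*( - 11)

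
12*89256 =1071072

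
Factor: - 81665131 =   -  29^1*773^1*3643^1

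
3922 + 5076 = 8998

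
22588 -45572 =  - 22984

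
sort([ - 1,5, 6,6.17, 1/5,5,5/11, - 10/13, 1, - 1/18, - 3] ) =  [ - 3,  -  1,-10/13, - 1/18, 1/5,5/11, 1,5,5, 6,6.17]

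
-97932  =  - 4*24483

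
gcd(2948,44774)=2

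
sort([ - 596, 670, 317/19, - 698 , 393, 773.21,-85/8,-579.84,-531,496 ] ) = [- 698 , - 596, - 579.84, -531, - 85/8, 317/19 , 393,496, 670,773.21 ]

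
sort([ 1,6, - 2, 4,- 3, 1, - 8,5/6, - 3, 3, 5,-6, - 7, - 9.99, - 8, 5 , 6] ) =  [ - 9.99, - 8 , - 8, - 7,- 6, - 3, - 3, - 2 , 5/6, 1 , 1, 3, 4, 5, 5,6, 6] 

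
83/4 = 83/4 = 20.75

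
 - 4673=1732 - 6405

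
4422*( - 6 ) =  - 26532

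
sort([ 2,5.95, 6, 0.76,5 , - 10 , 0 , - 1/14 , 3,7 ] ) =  [ - 10, - 1/14,0,0.76, 2,3 , 5,  5.95, 6 , 7]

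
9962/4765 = 2 + 432/4765=2.09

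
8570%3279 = 2012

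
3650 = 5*730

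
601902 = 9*66878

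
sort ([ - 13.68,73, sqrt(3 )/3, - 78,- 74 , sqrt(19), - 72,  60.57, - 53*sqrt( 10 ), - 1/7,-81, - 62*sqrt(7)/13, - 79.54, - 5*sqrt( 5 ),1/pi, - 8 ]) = [ - 53*sqrt( 10 ), - 81, - 79.54,- 78, - 74, - 72 , - 13.68, - 62 * sqrt(7 )/13,- 5*sqrt(5),-8, - 1/7, 1/pi, sqrt(3 )/3, sqrt( 19 ),60.57,73] 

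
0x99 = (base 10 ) 153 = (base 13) ba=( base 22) 6L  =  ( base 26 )5N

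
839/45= 18 + 29/45  =  18.64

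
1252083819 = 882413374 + 369670445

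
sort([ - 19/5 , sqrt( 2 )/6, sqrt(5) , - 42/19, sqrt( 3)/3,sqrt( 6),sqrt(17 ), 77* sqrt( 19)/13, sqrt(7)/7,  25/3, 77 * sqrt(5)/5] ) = [ - 19/5, - 42/19,sqrt(2)/6, sqrt( 7)/7 , sqrt( 3)/3, sqrt(5),sqrt( 6),sqrt( 17), 25/3,77*sqrt(19)/13,  77*sqrt(5)/5]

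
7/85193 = 7/85193 = 0.00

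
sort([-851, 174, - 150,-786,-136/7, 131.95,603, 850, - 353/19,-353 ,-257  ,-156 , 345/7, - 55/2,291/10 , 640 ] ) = [ - 851,-786,-353, - 257, - 156,-150,  -  55/2,-136/7,-353/19,291/10,345/7, 131.95, 174,603 , 640, 850] 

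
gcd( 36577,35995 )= 1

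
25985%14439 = 11546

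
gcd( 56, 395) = 1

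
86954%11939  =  3381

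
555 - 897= - 342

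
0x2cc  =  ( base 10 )716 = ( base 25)13G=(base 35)kg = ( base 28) PG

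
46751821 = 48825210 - 2073389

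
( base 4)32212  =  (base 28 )15A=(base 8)1646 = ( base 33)SA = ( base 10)934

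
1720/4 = 430 = 430.00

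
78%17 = 10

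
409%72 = 49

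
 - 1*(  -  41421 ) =41421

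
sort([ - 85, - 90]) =[- 90, - 85]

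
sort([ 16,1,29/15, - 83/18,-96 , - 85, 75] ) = [ - 96, - 85,  -  83/18, 1, 29/15,16, 75]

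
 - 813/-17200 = 813/17200 = 0.05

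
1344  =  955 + 389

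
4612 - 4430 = 182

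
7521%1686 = 777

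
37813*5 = 189065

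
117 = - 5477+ 5594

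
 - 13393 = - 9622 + -3771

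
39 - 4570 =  - 4531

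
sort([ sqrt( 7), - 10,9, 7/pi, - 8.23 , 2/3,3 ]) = [ - 10,-8.23,2/3,  7/pi, sqrt(7 ), 3, 9] 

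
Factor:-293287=- 107^1 * 2741^1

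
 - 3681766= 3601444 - 7283210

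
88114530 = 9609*9170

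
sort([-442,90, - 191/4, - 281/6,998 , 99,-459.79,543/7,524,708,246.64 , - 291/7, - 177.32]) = [ - 459.79, - 442, - 177.32 , - 191/4, - 281/6, - 291/7,543/7, 90,99 , 246.64,524 , 708,998]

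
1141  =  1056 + 85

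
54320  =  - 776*( - 70)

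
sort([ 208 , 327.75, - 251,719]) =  [  -  251, 208,327.75,719]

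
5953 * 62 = 369086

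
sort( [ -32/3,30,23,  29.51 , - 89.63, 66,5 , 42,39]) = [  -  89.63, - 32/3,5,23 , 29.51,30, 39,42,66]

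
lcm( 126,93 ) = 3906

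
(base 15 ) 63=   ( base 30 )33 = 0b1011101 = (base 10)93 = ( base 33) 2r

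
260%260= 0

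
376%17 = 2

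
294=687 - 393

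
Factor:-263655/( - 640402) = 2^( - 1)*3^5*5^1*31^1*149^ ( - 1 )*307^( - 1 ) = 37665/91486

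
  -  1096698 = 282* ( - 3889 )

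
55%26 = 3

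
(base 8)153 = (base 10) 107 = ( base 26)43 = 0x6b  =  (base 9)128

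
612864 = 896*684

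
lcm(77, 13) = 1001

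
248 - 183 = 65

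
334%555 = 334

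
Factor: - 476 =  -2^2*7^1 * 17^1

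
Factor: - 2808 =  - 2^3 * 3^3*13^1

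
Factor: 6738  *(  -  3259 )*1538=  - 33773160396 = -2^2*3^1 * 769^1*1123^1*3259^1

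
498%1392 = 498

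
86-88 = -2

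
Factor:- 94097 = - 73^1 *1289^1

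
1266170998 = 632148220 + 634022778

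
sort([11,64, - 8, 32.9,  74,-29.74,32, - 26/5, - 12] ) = [ - 29.74, - 12, - 8, - 26/5, 11,32,32.9 , 64, 74] 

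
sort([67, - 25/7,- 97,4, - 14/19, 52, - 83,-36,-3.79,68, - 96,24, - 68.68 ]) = [-97, - 96, - 83,-68.68,-36,-3.79,-25/7, -14/19, 4,  24,52, 67,68]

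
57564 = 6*9594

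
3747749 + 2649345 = 6397094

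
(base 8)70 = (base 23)2A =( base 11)51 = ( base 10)56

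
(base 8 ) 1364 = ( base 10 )756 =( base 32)NK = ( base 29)q2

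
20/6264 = 5/1566 =0.00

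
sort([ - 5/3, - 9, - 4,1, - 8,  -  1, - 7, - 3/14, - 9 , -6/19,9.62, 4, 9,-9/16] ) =[ - 9, - 9, - 8 , - 7, - 4, - 5/3 ,-1,-9/16, - 6/19, - 3/14 , 1,4,9,9.62]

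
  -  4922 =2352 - 7274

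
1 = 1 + 0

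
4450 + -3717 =733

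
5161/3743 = 5161/3743 = 1.38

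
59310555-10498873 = 48811682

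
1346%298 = 154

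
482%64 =34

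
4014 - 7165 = - 3151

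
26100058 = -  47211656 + 73311714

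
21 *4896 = 102816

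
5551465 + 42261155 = 47812620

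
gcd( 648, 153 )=9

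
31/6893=31/6893 = 0.00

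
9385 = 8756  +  629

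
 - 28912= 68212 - 97124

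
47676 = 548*87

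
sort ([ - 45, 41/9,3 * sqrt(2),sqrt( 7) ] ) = [ - 45 , sqrt( 7 ), 3*sqrt(2 ),41/9 ] 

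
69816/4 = 17454  =  17454.00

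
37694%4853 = 3723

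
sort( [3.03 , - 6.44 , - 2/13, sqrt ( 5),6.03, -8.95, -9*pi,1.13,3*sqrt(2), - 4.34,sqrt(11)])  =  [-9*pi,  -  8.95, - 6.44, - 4.34, - 2/13, 1.13,sqrt( 5),3.03,sqrt(11),3*sqrt(2),6.03 ]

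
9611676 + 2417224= 12028900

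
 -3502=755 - 4257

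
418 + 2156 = 2574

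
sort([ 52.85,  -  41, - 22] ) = [ - 41, - 22,52.85]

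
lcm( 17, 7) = 119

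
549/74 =7 + 31/74 = 7.42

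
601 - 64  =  537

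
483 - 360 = 123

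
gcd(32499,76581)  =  9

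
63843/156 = 1637/4 = 409.25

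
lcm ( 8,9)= 72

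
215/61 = 215/61 = 3.52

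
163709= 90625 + 73084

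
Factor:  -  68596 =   -  2^2 * 11^1*1559^1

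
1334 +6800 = 8134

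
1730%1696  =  34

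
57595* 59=3398105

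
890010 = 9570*93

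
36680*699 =25639320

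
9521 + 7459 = 16980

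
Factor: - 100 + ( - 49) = -149 = -149^1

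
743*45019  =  33449117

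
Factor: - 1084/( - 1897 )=2^2*7^(  -  1)  =  4/7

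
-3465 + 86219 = 82754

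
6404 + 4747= 11151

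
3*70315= 210945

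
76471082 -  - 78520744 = 154991826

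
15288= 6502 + 8786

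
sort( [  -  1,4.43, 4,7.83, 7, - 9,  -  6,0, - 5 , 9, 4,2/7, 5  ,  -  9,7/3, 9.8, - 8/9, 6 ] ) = [- 9, - 9 , - 6,- 5, - 1, - 8/9, 0,2/7,7/3,  4 , 4, 4.43, 5, 6 , 7,7.83, 9, 9.8 ] 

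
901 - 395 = 506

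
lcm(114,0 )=0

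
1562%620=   322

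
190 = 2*95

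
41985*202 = 8480970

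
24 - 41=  - 17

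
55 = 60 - 5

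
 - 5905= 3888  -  9793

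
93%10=3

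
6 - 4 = 2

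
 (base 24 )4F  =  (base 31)3i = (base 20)5B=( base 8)157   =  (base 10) 111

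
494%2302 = 494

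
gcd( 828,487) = 1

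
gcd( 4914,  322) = 14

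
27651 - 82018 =-54367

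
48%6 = 0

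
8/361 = 8/361  =  0.02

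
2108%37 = 36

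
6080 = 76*80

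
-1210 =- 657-553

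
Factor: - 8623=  - 8623^1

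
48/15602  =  24/7801 = 0.00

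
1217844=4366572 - 3148728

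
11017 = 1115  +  9902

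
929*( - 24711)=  - 22956519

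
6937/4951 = 1 + 1986/4951 = 1.40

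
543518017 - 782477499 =-238959482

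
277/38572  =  277/38572  =  0.01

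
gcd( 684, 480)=12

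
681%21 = 9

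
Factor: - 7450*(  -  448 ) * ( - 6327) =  - 2^7*3^2 *5^2 * 7^1* 19^1*37^1*149^1=-21116995200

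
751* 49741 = 37355491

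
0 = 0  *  8634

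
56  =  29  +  27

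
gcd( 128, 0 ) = 128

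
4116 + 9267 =13383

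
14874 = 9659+5215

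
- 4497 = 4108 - 8605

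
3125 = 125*25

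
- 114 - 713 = -827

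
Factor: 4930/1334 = 5^1*17^1 * 23^(-1) = 85/23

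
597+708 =1305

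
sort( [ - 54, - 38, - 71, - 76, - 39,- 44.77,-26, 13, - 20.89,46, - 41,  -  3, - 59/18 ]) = [ - 76, - 71,  -  54, - 44.77, - 41, - 39,-38, - 26, - 20.89, - 59/18, - 3,  13,46]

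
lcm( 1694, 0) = 0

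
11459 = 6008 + 5451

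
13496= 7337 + 6159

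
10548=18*586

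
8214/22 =4107/11 = 373.36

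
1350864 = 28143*48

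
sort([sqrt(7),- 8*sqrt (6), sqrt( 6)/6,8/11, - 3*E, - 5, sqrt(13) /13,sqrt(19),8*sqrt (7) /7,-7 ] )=[  -  8*sqrt(6),-3*E,  -  7, -5, sqrt(13) /13, sqrt(6 )/6, 8/11, sqrt(7),8*sqrt( 7) /7,sqrt(19 ) ] 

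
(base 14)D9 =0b10111111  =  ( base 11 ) 164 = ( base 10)191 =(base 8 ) 277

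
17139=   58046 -40907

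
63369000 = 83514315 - 20145315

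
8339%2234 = 1637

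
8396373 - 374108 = 8022265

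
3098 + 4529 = 7627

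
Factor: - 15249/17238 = - 23/26  =  -2^ ( - 1)*13^ ( - 1)*23^1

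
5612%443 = 296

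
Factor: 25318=2^1*12659^1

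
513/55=513/55 = 9.33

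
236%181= 55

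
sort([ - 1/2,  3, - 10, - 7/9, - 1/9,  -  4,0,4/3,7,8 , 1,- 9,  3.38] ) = [ - 10, - 9,- 4,  -  7/9, - 1/2, - 1/9,0,1,4/3,3,3.38,7, 8 ]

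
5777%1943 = 1891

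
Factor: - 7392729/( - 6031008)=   2^( - 5)*3^( - 1 )*19^1*23^1*43^( - 1) * 487^( - 1 )*5639^1= 2464243/2010336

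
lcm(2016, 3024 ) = 6048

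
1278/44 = 639/22 = 29.05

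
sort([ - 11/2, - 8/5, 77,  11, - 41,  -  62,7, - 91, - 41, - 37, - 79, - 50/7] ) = [ - 91, - 79, - 62,-41, -41 , - 37, - 50/7, - 11/2, - 8/5,7, 11, 77]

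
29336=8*3667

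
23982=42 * 571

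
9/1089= 1/121 = 0.01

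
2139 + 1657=3796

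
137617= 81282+56335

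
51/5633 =51/5633  =  0.01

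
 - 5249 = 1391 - 6640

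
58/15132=29/7566=0.00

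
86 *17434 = 1499324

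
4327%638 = 499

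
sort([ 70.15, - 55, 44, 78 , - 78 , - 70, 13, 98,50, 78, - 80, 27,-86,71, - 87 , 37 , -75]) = [ - 87 , - 86, -80 ,-78 , - 75, - 70, - 55, 13, 27, 37,44,50, 70.15, 71,78, 78, 98]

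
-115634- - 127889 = 12255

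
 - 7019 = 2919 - 9938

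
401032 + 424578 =825610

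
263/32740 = 263/32740=0.01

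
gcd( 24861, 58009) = 8287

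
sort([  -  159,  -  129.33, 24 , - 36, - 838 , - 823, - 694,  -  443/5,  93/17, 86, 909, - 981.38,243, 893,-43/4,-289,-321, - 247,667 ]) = [-981.38, -838,-823, - 694 , - 321, - 289,  -  247,  -  159,-129.33,-443/5, - 36, - 43/4, 93/17,24,86,243,  667 , 893 , 909] 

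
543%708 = 543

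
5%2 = 1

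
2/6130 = 1/3065 =0.00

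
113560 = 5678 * 20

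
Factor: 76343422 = 2^1 * 38171711^1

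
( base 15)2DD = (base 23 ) 15e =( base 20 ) 1CI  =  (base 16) 292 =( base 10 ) 658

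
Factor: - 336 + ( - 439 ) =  - 5^2 * 31^1= - 775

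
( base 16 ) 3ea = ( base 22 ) 21c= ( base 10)1002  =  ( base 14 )518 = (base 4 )33222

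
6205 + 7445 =13650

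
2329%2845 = 2329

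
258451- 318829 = -60378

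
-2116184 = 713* ( - 2968) 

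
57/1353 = 19/451 = 0.04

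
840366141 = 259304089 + 581062052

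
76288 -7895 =68393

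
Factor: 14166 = 2^1*3^2* 787^1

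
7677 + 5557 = 13234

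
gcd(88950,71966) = 2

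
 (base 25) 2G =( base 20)36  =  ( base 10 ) 66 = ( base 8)102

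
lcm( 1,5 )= 5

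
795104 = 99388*8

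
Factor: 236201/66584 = 2^( - 3)*29^( - 1)* 823^1 = 823/232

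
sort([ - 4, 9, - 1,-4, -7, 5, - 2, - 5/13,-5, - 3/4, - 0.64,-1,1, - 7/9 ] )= [ - 7,-5,-4  ,-4,-2,- 1, - 1, - 7/9, - 3/4,  -  0.64, - 5/13, 1, 5 , 9]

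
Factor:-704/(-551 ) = 2^6*11^1*19^ (-1 ) * 29^( - 1)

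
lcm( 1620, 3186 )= 95580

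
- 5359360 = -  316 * 16960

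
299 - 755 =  - 456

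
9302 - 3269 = 6033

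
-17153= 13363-30516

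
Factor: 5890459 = 5890459^1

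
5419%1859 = 1701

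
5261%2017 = 1227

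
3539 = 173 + 3366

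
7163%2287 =302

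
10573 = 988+9585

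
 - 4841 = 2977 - 7818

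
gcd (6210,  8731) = 1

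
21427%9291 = 2845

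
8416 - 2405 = 6011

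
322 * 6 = 1932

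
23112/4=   5778 = 5778.00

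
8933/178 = 8933/178 = 50.19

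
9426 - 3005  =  6421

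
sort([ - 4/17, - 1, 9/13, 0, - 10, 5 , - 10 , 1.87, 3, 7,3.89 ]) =[ - 10, - 10, - 1, - 4/17,0, 9/13, 1.87, 3, 3.89,  5, 7]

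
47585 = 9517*5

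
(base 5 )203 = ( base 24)25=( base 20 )2d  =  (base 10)53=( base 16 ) 35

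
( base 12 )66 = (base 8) 116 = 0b1001110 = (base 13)60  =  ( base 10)78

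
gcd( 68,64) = 4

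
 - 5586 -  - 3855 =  - 1731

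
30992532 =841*36852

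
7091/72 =7091/72 = 98.49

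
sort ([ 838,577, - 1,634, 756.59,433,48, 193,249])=[ - 1,48, 193 , 249,433,577,634, 756.59,838]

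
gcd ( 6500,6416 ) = 4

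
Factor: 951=3^1*317^1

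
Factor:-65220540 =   -  2^2*3^1*5^1*7^1*11^1*19^1*743^1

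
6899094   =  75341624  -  68442530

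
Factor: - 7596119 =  - 53^1*331^1 * 433^1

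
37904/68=9476/17  =  557.41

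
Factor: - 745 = -5^1*149^1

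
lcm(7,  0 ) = 0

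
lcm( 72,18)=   72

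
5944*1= 5944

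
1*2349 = 2349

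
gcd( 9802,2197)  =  169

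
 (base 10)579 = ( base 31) IL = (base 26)m7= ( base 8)1103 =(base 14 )2D5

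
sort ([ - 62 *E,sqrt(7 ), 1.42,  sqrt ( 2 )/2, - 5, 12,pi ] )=[ - 62* E,  -  5,sqrt(2)/2,1.42,sqrt ( 7) , pi, 12]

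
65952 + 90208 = 156160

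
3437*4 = 13748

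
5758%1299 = 562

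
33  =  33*1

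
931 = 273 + 658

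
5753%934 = 149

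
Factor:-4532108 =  - 2^2*7^2*19^1*1217^1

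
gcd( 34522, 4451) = 1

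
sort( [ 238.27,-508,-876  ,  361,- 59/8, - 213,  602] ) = [- 876,  -  508 , - 213 ,-59/8,238.27,361, 602] 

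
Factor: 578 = 2^1 *17^2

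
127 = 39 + 88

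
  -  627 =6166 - 6793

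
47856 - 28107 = 19749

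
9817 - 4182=5635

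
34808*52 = 1810016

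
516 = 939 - 423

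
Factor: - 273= - 3^1*7^1*13^1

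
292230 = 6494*45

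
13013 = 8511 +4502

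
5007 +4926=9933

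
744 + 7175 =7919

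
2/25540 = 1/12770 = 0.00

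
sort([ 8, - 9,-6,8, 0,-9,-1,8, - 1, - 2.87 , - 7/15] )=[ -9, - 9,-6,-2.87,-1, - 1,  -  7/15, 0,8, 8, 8]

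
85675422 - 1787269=83888153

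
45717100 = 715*63940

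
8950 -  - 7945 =16895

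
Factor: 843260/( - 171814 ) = - 2^1*5^1  *11^1*271^( - 1)*317^ (-1 )*3833^1  =  - 421630/85907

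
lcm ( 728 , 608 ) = 55328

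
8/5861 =8/5861 = 0.00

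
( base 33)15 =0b100110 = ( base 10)38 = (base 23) 1F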